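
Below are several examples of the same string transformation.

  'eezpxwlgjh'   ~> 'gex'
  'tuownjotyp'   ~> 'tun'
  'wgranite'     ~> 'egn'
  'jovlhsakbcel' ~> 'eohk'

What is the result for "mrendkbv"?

vrd

The pattern: keep one character in every 3, starting at position 2 (positions 2nd, 5th, 8th, ...), then move the last character to the front.
Starting from "mrendkbv": after the first operation, "rdv"; after the second, "vrd".
(Check on "eezpxwlgjh": → "exg" → "gex" ✓)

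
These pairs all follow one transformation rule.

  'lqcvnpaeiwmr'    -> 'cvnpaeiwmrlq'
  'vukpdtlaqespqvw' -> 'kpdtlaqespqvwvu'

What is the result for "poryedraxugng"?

The pattern: move the first 2 characters to the end (rotate left by 2).
On "poryedraxugng" that produces "ryedraxugngpo".

ryedraxugngpo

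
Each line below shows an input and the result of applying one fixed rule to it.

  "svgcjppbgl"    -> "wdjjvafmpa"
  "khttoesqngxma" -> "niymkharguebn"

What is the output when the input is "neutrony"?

nlihshyo

The transformation: move the first 3 characters to the end (rotate left by 3), then shift every letter 6 places backward in the alphabet (wrapping around).
On "neutrony": the first step gives "tronyneu", and the second then gives "nlihshyo".
(Check on "khttoesqngxma": → "toesqngxmakht" → "niymkharguebn" ✓)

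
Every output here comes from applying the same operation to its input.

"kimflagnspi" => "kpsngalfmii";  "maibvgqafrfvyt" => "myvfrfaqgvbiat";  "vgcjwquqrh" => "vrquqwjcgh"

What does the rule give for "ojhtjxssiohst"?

oshoissxjthjt

The rule is to swap the first and last characters, then reverse the string.
"ojhtjxssiohst" → "tjhtjxssiohso" → "oshoissxjthjt".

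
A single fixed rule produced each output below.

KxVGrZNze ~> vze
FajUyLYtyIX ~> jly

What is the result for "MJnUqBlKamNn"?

What's happening: keep one character in every 3, starting at position 3 (positions 3rd, 6th, 9th, ...), then convert every letter to lowercase.
Applying both steps to "MJnUqBlKamNn": "nBan", then "nban".

nban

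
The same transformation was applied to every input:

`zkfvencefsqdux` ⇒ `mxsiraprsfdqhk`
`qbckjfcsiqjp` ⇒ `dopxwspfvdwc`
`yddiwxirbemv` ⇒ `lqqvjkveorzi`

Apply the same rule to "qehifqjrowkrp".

The rule is to shift every letter 13 places forward in the alphabet (wrapping around) — i.e. ROT13.
On "qehifqjrowkrp" that produces "druvsdwebjxec".

druvsdwebjxec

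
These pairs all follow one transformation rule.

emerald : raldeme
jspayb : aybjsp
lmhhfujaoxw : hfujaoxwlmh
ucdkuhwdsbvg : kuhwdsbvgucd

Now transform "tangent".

genttan

Looking at the pairs, the operation is to move the first 3 characters to the end (rotate left by 3).
For "tangent" the result is "genttan".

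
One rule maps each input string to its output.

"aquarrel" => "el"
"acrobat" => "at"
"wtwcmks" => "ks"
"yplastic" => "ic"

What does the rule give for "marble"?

Each output is the input with this applied: keep only the last 2 characters.
Doing the same to "marble": "le".

le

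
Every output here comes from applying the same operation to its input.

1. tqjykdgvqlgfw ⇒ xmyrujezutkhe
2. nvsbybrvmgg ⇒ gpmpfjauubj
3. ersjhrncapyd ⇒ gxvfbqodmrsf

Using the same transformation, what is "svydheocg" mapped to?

mrvscqugj

The pattern: move the first 2 characters to the end (rotate left by 2), then shift every letter 12 places backward in the alphabet (wrapping around).
Applying both steps to "svydheocg": "ydheocgsv", then "mrvscqugj".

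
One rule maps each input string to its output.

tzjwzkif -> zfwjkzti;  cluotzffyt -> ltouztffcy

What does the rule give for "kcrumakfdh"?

What's happening: swap the first and last characters, then swap each adjacent pair of characters (1↔2, 3↔4, ...).
"kcrumakfdh" → "hcrumakfdk" → "churamfkkd".
(Check on "cluotzffyt": → "tluotzffyc" → "ltouztffcy" ✓)

churamfkkd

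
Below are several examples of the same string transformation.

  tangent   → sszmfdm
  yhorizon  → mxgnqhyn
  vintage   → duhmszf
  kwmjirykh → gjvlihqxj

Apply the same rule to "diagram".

The pattern: shift every letter 1 place backward in the alphabet (wrapping around), then move the last character to the front.
Starting from "diagram": after the first operation, "chzfqzl"; after the second, "lchzfqz".
(Check on "yhorizon": → "xgnqhynm" → "mxgnqhyn" ✓)

lchzfqz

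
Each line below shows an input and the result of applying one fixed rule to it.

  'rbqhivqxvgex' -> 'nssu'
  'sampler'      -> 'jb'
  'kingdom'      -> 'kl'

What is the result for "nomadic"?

jf

In each case the input is transformed by: keep one character in every 3, starting at position 3 (positions 3rd, 6th, 9th, ...), then shift every letter 3 places backward in the alphabet (wrapping around).
For "nomadic", step one produces "mi"; step two turns that into "jf".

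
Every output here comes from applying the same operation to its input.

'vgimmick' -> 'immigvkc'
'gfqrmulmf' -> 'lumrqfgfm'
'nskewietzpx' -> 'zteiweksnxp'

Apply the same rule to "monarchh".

cranomhh

What's happening: move the last 2 characters to the front (rotate right by 2), then reverse the string.
Starting from "monarchh": after the first operation, "hhmonarc"; after the second, "cranomhh".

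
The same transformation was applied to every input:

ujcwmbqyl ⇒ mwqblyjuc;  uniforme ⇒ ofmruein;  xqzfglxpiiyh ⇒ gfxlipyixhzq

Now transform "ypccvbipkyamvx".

Looking at the pairs, the operation is to move the first 3 characters to the end (rotate left by 3), then swap each adjacent pair of characters (1↔2, 3↔4, ...).
"ypccvbipkyamvx" → "cvbipkyamvxypc" → "vcibkpayvmyxcp".

vcibkpayvmyxcp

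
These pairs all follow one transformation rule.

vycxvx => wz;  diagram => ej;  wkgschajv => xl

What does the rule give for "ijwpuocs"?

What's happening: shift every letter 1 place forward in the alphabet (wrapping around), then keep only the first 2 characters.
On "ijwpuocs": the first step gives "jkxqvpdt", and the second then gives "jk".
(Check on "vycxvx": → "wzdywy" → "wz" ✓)

jk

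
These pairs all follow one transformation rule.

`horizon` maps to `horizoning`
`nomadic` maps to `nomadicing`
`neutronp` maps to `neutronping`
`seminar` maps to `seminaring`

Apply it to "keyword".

keywording

The rule is to append "ing".
On "keyword" that produces "keywording".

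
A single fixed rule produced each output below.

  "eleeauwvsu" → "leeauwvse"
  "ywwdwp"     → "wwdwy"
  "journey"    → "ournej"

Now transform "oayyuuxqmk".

Rule — delete the last character, then move the first character to the end.
On "oayyuuxqmk" that produces "ayyuuxqmo".

ayyuuxqmo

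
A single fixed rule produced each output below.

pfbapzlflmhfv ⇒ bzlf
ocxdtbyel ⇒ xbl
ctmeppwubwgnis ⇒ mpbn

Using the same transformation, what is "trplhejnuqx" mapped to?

The rule is to keep one character in every 3, starting at position 3 (positions 3rd, 6th, 9th, ...).
Doing the same to "trplhejnuqx": "peu".

peu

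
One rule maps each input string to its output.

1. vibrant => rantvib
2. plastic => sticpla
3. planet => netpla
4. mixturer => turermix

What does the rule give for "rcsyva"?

yvarcs

What's happening: move the first 3 characters to the end (rotate left by 3).
"rcsyva" → "yvarcs".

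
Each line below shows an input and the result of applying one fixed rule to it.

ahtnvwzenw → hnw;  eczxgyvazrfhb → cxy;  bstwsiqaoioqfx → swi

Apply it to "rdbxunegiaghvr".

dxn

In each case the input is transformed by: keep every other character starting from the second (positions 2nd, 4th, 6th, ...), then keep only the first 3 characters.
Applying both steps to "rdbxunegiaghvr": "dxngahr", then "dxn".
(Check on "ahtnvwzenw": → "hnwew" → "hnw" ✓)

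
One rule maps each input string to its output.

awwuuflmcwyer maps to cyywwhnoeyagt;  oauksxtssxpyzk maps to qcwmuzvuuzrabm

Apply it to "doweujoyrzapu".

fqygwlqatbcrw

Each output is the input with this applied: shift every letter 2 places forward in the alphabet (wrapping around).
"doweujoyrzapu" → "fqygwlqatbcrw".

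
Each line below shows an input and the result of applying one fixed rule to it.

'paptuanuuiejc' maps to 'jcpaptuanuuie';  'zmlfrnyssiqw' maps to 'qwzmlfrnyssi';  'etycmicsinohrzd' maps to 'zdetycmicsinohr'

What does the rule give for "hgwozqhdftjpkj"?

kjhgwozqhdftjp

Rule — move the last 2 characters to the front (rotate right by 2).
"hgwozqhdftjpkj" → "kjhgwozqhdftjp".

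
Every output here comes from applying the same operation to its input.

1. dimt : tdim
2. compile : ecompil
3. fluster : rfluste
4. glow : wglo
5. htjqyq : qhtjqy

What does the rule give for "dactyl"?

ldacty

The transformation: move the last character to the front.
For "dactyl" the result is "ldacty".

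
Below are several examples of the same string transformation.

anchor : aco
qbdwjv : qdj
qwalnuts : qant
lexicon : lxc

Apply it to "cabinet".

cbn

Rule — swap each adjacent pair of characters (1↔2, 3↔4, ...), then keep every other character starting from the second (positions 2nd, 4th, 6th, ...).
For "cabinet", step one produces "acibent"; step two turns that into "cbn".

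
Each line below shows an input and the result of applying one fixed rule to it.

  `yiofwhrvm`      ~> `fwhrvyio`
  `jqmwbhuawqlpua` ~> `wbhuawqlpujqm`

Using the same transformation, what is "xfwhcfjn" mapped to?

hcfjxfw

The pattern: delete the last character, then move the first 3 characters to the end (rotate left by 3).
Applying both steps to "xfwhcfjn": "xfwhcfj", then "hcfjxfw".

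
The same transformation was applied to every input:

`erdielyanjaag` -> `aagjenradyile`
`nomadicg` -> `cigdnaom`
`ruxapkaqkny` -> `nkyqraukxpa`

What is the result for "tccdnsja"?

What's happening: move the last 2 characters to the front (rotate right by 2), then take characters alternately from the front and the back (1st, last, 2nd, 2nd-last, ...).
For "tccdnsja" the result is "jsantdcc".

jsantdcc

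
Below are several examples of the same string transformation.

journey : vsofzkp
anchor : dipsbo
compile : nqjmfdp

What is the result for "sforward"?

Each output is the input with this applied: shift every letter 1 place forward in the alphabet (wrapping around), then move the first 2 characters to the end (rotate left by 2).
On "sforward" that produces "psxbsetg".
(Check on "compile": → "dpnqjmf" → "nqjmfdp" ✓)

psxbsetg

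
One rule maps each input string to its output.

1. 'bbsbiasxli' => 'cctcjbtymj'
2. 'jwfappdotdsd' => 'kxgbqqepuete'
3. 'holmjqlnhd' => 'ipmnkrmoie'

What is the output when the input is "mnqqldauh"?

Looking at the pairs, the operation is to shift every letter 1 place forward in the alphabet (wrapping around).
Doing the same to "mnqqldauh": "norrmebvi".

norrmebvi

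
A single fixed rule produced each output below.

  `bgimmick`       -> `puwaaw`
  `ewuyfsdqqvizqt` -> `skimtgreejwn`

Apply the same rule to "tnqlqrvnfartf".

The pattern: delete the last 2 characters, then shift every letter 12 places backward in the alphabet (wrapping around).
Applying both steps to "tnqlqrvnfartf": "tnqlqrvnfar", then "hbezefjbtof".

hbezefjbtof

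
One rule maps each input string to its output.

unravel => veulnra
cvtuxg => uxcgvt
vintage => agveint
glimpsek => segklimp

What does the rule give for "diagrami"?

amdiiagr

Looking at the pairs, the operation is to swap the first and last characters, then move the last 3 characters to the front (rotate right by 3).
Applying both steps to "diagrami": "iiagramd", then "amdiiagr".
(Check on "glimpsek": → "klimpseg" → "segklimp" ✓)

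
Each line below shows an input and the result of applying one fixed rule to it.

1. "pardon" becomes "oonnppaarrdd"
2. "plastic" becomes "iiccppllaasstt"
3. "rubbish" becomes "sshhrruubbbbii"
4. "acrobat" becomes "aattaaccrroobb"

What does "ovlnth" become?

tthhoovvllnn

The rule is to move the last 2 characters to the front (rotate right by 2), then double every character.
On "ovlnth" that produces "tthhoovvllnn".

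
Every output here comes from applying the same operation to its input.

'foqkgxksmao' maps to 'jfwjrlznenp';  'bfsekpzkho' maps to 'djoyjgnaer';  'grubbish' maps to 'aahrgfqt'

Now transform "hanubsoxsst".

tarnwrrsgzm

Each output is the input with this applied: shift every letter 1 place backward in the alphabet (wrapping around), then move the first 3 characters to the end (rotate left by 3).
On "hanubsoxsst" that produces "tarnwrrsgzm".
(Check on "bfsekpzkho": → "aerdjoyjgn" → "djoyjgnaer" ✓)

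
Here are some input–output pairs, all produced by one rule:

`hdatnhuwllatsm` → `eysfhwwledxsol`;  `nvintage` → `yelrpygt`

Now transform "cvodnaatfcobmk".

Rule — shift every letter 11 places forward in the alphabet (wrapping around), then move the first 3 characters to the end (rotate left by 3).
For "cvodnaatfcobmk", step one produces "ngzoylleqnzmxv"; step two turns that into "oylleqnzmxvngz".

oylleqnzmxvngz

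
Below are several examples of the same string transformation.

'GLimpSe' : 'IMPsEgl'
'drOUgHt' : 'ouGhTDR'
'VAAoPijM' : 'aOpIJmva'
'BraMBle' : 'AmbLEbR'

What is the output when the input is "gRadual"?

Looking at the pairs, the operation is to flip the case of every letter, then move the first 2 characters to the end (rotate left by 2).
Applying that to "gRadual" gives "ADUALGr".
(Check on "BraMBle": → "bRAmbLE" → "AmbLEbR" ✓)

ADUALGr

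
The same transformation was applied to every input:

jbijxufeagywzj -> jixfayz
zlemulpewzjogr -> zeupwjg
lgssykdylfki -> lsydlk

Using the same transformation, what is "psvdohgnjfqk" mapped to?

What's happening: keep every other character starting from the first (positions 1st, 3rd, 5th, ...).
Applying that to "psvdohgnjfqk" gives "pvogjq".

pvogjq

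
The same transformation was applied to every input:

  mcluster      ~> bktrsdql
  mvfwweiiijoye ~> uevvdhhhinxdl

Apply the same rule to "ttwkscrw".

The transformation: move the first character to the end, then shift every letter 1 place backward in the alphabet (wrapping around).
On "ttwkscrw": the first step gives "twkscrwt", and the second then gives "svjrbqvs".

svjrbqvs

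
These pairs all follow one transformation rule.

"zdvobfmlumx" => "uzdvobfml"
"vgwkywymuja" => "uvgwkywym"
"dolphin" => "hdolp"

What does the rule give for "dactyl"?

Each output is the input with this applied: delete the last 2 characters, then move the last character to the front.
So "dactyl" becomes "tdac".

tdac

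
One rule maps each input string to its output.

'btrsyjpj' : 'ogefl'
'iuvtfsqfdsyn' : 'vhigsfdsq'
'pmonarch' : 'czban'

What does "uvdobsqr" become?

The transformation: shift every letter 13 places forward in the alphabet (wrapping around) — i.e. ROT13, then delete the last 3 characters.
Applying that to "uvdobsqr" gives "hiqbo".

hiqbo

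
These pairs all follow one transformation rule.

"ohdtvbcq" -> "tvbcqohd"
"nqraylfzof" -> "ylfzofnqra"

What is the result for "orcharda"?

What's happening: swap the front and back halves of the string, then move the last character to the front.
On "orcharda": the first step gives "ardaorch", and the second then gives "hardaorc".

hardaorc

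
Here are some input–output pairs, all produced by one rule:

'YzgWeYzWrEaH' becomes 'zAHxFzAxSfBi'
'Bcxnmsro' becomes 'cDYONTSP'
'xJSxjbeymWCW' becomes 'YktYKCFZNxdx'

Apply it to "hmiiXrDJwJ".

The pattern: shift every letter 1 place forward in the alphabet (wrapping around), then flip the case of every letter.
Starting from "hmiiXrDJwJ": after the first operation, "injjYsEKxK"; after the second, "INJJySekXk".

INJJySekXk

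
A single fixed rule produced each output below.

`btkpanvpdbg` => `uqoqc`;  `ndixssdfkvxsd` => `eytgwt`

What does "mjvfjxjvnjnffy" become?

kgywkgz

What's happening: keep every other character starting from the second (positions 2nd, 4th, 6th, ...), then shift every letter 1 place forward in the alphabet (wrapping around).
Starting from "mjvfjxjvnjnffy": after the first operation, "jfxvjfy"; after the second, "kgywkgz".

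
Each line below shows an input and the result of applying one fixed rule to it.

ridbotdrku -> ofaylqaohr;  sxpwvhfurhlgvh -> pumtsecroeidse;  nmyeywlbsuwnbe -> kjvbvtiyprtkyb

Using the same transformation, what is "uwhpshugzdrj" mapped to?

rtemperdwaog

Looking at the pairs, the operation is to shift every letter 3 places backward in the alphabet (wrapping around).
Doing the same to "uwhpshugzdrj": "rtemperdwaog".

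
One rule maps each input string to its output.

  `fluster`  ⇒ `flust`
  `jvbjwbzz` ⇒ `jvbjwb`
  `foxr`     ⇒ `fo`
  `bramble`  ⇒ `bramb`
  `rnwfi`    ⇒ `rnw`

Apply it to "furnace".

furna

The pattern: delete the last 2 characters.
So "furnace" becomes "furna".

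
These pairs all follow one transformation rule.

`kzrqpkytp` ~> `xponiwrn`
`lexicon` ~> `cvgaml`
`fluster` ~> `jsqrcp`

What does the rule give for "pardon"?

ypbml

Looking at the pairs, the operation is to shift every letter 2 places backward in the alphabet (wrapping around), then delete the first character.
"pardon" → "ypbml".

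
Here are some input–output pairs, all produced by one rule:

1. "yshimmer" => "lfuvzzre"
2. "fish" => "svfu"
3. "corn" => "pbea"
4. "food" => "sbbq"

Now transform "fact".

Looking at the pairs, the operation is to shift every letter 13 places forward in the alphabet (wrapping around) — i.e. ROT13.
"fact" → "snpg".

snpg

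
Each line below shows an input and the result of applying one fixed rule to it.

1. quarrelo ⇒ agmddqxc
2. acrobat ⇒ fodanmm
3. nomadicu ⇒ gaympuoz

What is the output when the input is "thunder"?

dtgzpqf

Each output is the input with this applied: swap the first and last characters, then shift every letter 12 places forward in the alphabet (wrapping around).
"thunder" → "dtgzpqf".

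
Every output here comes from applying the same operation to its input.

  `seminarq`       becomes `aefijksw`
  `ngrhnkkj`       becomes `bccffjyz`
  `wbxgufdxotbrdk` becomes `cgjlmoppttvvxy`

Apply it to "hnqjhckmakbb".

bccefisttuzz

In each case the input is transformed by: shift every letter 8 places backward in the alphabet (wrapping around), then sort the characters into alphabetical order.
On "hnqjhckmakbb" that produces "bccefisttuzz".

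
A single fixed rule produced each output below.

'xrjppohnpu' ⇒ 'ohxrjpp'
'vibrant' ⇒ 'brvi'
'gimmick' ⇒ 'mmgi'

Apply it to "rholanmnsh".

nmrhola

Rule — delete the last 3 characters, then move the last 2 characters to the front (rotate right by 2).
On "rholanmnsh": the first step gives "rholanm", and the second then gives "nmrhola".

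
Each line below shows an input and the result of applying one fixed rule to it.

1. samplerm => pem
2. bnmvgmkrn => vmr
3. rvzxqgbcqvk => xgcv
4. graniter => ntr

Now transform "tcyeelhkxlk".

elkl

The transformation: delete the first 3 characters, then keep every other character starting from the first (positions 1st, 3rd, 5th, ...).
For "tcyeelhkxlk", step one produces "eelhkxlk"; step two turns that into "elkl".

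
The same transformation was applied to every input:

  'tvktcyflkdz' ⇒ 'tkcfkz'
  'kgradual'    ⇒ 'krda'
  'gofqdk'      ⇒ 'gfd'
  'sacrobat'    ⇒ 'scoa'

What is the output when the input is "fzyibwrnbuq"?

What's happening: keep every other character starting from the first (positions 1st, 3rd, 5th, ...).
"fzyibwrnbuq" → "fybrbq".

fybrbq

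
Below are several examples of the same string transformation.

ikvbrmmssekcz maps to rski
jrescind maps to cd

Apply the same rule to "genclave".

le

The rule is to move the first 2 characters to the end (rotate left by 2), then keep one character in every 3, starting at position 3 (positions 3rd, 6th, 9th, ...).
Applying both steps to "genclave": "nclavege", then "le".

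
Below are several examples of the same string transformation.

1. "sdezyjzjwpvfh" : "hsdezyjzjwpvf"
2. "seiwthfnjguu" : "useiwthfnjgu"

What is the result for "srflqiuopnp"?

The pattern: move the last character to the front.
On "srflqiuopnp" that produces "psrflqiuopn".

psrflqiuopn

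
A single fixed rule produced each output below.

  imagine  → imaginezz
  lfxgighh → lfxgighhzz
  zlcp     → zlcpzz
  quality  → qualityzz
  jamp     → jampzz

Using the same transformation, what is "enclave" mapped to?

enclavezz

Rule — append "zz".
For "enclave" the result is "enclavezz".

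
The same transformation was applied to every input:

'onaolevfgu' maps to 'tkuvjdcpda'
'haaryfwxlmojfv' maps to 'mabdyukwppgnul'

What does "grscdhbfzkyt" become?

What's happening: swap the front and back halves of the string, then shift every letter 11 places backward in the alphabet (wrapping around).
For "grscdhbfzkyt", step one produces "bfzkytgrscdh"; step two turns that into "quoznivghrsw".

quoznivghrsw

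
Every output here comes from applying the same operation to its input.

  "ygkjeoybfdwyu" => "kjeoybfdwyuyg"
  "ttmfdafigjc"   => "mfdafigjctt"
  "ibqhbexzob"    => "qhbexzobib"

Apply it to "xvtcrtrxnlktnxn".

tcrtrxnlktnxnxv

The transformation: move the first 2 characters to the end (rotate left by 2).
For "xvtcrtrxnlktnxn" the result is "tcrtrxnlktnxnxv".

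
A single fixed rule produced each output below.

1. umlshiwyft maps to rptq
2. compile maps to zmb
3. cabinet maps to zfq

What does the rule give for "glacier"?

In each case the input is transformed by: shift every letter 3 places backward in the alphabet (wrapping around), then keep one character in every 3, starting at position 1 (positions 1st, 4th, 7th, ...).
Starting from "glacier": after the first operation, "dixzfbo"; after the second, "dzo".

dzo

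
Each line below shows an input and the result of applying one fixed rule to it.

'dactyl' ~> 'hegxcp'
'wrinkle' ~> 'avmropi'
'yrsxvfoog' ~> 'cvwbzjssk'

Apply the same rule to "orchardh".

What's happening: shift every letter 4 places forward in the alphabet (wrapping around).
On "orchardh" that produces "svglevhl".

svglevhl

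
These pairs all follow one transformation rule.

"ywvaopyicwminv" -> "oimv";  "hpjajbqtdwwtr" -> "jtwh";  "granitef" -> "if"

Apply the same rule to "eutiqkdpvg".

The transformation: move the first 2 characters to the end (rotate left by 2), then keep one character in every 3, starting at position 3 (positions 3rd, 6th, 9th, ...).
Applying both steps to "eutiqkdpvg": "tiqkdpvgeu", then "qpe".

qpe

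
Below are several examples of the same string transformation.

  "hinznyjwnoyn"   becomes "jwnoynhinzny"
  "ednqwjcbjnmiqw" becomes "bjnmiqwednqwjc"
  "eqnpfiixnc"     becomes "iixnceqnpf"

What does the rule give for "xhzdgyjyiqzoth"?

The transformation: swap the front and back halves of the string.
On "xhzdgyjyiqzoth" that produces "yiqzothxhzdgyj".

yiqzothxhzdgyj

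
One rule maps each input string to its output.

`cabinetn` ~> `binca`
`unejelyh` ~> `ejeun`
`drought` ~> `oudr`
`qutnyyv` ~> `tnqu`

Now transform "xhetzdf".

etxh

The pattern: delete the last 3 characters, then move the first 2 characters to the end (rotate left by 2).
On "xhetzdf" that produces "etxh".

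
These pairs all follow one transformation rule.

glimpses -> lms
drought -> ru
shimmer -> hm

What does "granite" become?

rn

In each case the input is transformed by: delete the last 2 characters, then keep every other character starting from the second (positions 2nd, 4th, 6th, ...).
On "granite": the first step gives "grani", and the second then gives "rn".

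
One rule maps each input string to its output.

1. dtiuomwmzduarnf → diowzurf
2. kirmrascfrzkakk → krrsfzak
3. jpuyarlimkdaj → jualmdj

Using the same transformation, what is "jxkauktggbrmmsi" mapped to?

jkutgrmi

In each case the input is transformed by: keep every other character starting from the first (positions 1st, 3rd, 5th, ...).
So "jxkauktggbrmmsi" becomes "jkutgrmi".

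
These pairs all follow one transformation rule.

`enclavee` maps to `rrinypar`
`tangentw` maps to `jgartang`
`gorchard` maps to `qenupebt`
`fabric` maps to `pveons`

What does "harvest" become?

gfrienu

The pattern: shift every letter 13 places forward in the alphabet (wrapping around) — i.e. ROT13, then reverse the string.
On "harvest" that produces "gfrienu".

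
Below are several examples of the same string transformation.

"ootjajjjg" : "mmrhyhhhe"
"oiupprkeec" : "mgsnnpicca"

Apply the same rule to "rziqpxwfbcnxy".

pxgonvudzalvw

The pattern: shift every letter 2 places backward in the alphabet (wrapping around).
"rziqpxwfbcnxy" → "pxgonvudzalvw".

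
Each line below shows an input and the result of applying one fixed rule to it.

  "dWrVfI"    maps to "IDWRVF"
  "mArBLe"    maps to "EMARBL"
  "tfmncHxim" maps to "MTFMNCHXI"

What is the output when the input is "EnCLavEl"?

The pattern: move the last character to the front, then convert every letter to uppercase.
Starting from "EnCLavEl": after the first operation, "lEnCLavE"; after the second, "LENCLAVE".

LENCLAVE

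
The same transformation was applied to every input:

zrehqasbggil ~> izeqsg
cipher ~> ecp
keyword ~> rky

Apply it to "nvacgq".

gna

The rule is to move the last 3 characters to the front (rotate right by 3), then keep every other character starting from the second (positions 2nd, 4th, 6th, ...).
On "nvacgq": the first step gives "cgqnva", and the second then gives "gna".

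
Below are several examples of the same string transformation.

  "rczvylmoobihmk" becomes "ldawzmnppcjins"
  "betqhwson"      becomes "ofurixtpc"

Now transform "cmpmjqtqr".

snqnkrurd

The rule is to shift every letter 1 place forward in the alphabet (wrapping around), then swap the first and last characters.
On "cmpmjqtqr": the first step gives "dnqnkrurs", and the second then gives "snqnkrurd".
(Check on "betqhwson": → "cfurixtpo" → "ofurixtpc" ✓)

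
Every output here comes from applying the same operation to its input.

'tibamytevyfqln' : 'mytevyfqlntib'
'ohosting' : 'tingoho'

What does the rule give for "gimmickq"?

ickqgim

In each case the input is transformed by: move the first 3 characters to the end (rotate left by 3), then delete the first character.
"gimmickq" → "mickqgim" → "ickqgim".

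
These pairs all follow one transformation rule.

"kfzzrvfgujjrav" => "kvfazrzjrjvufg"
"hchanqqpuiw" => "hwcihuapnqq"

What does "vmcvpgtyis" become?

vsmicyvtpg

What's happening: take characters alternately from the front and the back (1st, last, 2nd, 2nd-last, ...).
So "vmcvpgtyis" becomes "vsmicyvtpg".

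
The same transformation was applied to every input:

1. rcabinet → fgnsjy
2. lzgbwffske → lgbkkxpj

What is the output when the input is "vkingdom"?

nslitr

Each output is the input with this applied: shift every letter 5 places forward in the alphabet (wrapping around), then delete the first 2 characters.
So "vkingdom" becomes "nslitr".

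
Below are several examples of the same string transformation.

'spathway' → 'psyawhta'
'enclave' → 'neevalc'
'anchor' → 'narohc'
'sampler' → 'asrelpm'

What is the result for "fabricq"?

Rule — reverse the string, then move the last 2 characters to the front (rotate right by 2).
Working it through for "fabricq": intermediate "qcirbaf", final "afqcirb".

afqcirb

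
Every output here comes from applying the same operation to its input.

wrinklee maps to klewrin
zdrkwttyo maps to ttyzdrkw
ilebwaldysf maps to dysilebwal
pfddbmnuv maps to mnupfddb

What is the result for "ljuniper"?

The rule is to delete the last character, then move the last 3 characters to the front (rotate right by 3).
Doing the same to "ljuniper": "ipeljun".

ipeljun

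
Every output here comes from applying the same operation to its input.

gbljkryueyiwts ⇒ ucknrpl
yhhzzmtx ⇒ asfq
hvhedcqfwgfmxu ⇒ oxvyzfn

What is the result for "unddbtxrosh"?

gwmkl

Rule — keep every other character starting from the second (positions 2nd, 4th, 6th, ...), then shift every letter 7 places backward in the alphabet (wrapping around).
Starting from "unddbtxrosh": after the first operation, "ndtrs"; after the second, "gwmkl".
(Check on "hvhedcqfwgfmxu": → "vecfgmu" → "oxvyzfn" ✓)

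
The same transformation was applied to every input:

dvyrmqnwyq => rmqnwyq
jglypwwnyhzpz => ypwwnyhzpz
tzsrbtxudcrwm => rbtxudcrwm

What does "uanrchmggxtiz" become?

The rule is to delete the first 3 characters.
On "uanrchmggxtiz" that produces "rchmggxtiz".

rchmggxtiz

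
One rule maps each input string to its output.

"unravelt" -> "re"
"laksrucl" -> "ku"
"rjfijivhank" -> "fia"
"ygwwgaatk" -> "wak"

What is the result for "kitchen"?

The rule is to keep one character in every 3, starting at position 3 (positions 3rd, 6th, 9th, ...).
So "kitchen" becomes "te".

te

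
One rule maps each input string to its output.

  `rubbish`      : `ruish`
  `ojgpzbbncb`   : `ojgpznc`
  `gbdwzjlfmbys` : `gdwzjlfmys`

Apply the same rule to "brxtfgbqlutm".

The pattern: remove every "b".
For "brxtfgbqlutm" the result is "rxtfgqlutm".

rxtfgqlutm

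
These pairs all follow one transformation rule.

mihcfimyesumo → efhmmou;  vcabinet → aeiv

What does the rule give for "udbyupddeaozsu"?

What's happening: keep every other character starting from the first (positions 1st, 3rd, 5th, ...), then sort the characters into alphabetical order.
"udbyupddeaozsu" → "ubudeos" → "bdeosuu".

bdeosuu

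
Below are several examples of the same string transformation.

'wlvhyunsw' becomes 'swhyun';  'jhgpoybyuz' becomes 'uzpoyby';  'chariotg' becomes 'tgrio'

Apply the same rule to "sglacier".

eraci

Looking at the pairs, the operation is to delete the first 3 characters, then move the last 2 characters to the front (rotate right by 2).
For "sglacier", step one produces "acier"; step two turns that into "eraci".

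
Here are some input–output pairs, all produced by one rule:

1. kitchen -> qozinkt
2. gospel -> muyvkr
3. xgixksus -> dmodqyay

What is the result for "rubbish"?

The transformation: shift every letter 6 places forward in the alphabet (wrapping around).
On "rubbish" that produces "xahhoyn".

xahhoyn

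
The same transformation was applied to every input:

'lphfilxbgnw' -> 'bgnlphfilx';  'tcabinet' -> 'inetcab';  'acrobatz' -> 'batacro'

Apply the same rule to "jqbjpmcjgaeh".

gaejqbjpmcj

Rule — delete the last character, then move the last 3 characters to the front (rotate right by 3).
Applying both steps to "jqbjpmcjgaeh": "jqbjpmcjgae", then "gaejqbjpmcj".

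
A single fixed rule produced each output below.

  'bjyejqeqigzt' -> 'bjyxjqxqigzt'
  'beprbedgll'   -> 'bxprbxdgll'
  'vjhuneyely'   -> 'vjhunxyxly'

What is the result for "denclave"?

dxnclavx

Looking at the pairs, the operation is to replace every "e" with "x".
On "denclave" that produces "dxnclavx".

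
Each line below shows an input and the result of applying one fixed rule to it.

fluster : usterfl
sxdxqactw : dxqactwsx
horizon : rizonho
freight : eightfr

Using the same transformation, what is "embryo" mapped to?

What's happening: move the first 2 characters to the end (rotate left by 2).
Doing the same to "embryo": "bryoem".

bryoem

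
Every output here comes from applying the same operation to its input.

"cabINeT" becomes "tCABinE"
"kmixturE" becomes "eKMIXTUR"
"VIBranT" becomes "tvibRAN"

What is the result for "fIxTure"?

EFiXtUR

Rule — flip the case of every letter, then move the last character to the front.
"fIxTure" → "FiXtURE" → "EFiXtUR".
(Check on "VIBranT": → "vibRANt" → "tvibRAN" ✓)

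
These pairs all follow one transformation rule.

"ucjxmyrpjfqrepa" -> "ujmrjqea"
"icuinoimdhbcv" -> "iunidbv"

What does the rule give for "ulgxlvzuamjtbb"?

uglzajb

The transformation: keep every other character starting from the first (positions 1st, 3rd, 5th, ...).
"ulgxlvzuamjtbb" → "uglzajb".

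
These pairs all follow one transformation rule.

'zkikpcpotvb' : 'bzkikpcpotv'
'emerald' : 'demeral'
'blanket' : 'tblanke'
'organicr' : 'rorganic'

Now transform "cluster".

In each case the input is transformed by: move the last character to the front.
So "cluster" becomes "rcluste".

rcluste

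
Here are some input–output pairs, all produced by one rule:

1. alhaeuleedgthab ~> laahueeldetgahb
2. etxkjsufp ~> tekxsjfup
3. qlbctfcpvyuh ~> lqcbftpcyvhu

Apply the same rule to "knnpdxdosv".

nkpnxdodvs

Each output is the input with this applied: swap each adjacent pair of characters (1↔2, 3↔4, ...).
On "knnpdxdosv" that produces "nkpnxdodvs".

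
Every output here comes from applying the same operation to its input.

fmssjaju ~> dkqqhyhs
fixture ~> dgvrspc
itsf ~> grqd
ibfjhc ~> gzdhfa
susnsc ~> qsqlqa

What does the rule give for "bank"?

zyli

The rule is to shift every letter 2 places backward in the alphabet (wrapping around).
So "bank" becomes "zyli".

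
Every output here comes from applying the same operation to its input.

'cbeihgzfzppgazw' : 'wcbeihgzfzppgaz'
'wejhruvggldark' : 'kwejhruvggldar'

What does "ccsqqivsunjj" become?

jccsqqivsunj

Rule — move the last character to the front.
Applying that to "ccsqqivsunjj" gives "jccsqqivsunj".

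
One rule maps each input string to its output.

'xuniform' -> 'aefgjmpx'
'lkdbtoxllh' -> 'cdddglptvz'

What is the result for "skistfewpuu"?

The pattern: shift every letter 8 places backward in the alphabet (wrapping around), then sort the characters into alphabetical order.
"skistfewpuu" → "kcaklxwohmm" → "achkklmmowx".

achkklmmowx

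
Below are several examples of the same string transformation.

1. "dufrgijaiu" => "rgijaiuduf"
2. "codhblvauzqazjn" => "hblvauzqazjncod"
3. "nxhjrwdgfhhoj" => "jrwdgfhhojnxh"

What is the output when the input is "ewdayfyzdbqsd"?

ayfyzdbqsdewd

What's happening: move the first 3 characters to the end (rotate left by 3).
Doing the same to "ewdayfyzdbqsd": "ayfyzdbqsdewd".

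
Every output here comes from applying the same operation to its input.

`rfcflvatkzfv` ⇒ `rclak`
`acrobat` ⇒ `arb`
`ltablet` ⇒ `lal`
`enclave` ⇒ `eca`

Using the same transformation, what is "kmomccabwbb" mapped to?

kocaw

The transformation: delete the last 2 characters, then keep every other character starting from the first (positions 1st, 3rd, 5th, ...).
"kmomccabwbb" → "kocaw".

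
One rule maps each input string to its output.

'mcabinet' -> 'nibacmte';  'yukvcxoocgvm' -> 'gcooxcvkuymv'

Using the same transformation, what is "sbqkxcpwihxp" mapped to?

hiwpcxkqbspx

The rule is to move the last 2 characters to the front (rotate right by 2), then reverse the string.
On "sbqkxcpwihxp": the first step gives "xpsbqkxcpwih", and the second then gives "hiwpcxkqbspx".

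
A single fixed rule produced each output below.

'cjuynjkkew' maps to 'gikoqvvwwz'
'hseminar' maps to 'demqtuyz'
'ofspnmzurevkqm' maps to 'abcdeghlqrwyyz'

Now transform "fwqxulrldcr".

cddgijoprxx

Looking at the pairs, the operation is to shift every letter 12 places forward in the alphabet (wrapping around), then sort the characters into alphabetical order.
So "fwqxulrldcr" becomes "cddgijoprxx".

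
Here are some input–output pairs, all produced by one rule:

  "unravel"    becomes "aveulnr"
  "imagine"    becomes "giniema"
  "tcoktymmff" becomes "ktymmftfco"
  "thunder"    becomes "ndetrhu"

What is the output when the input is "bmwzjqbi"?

zjqbbimw

The pattern: swap the first and last characters, then move the first 3 characters to the end (rotate left by 3).
"bmwzjqbi" → "zjqbbimw".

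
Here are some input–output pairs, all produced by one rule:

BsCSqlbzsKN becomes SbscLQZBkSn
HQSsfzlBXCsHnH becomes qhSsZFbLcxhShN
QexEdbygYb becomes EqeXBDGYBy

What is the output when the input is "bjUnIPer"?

JBNupiRE

The transformation: flip the case of every letter, then swap each adjacent pair of characters (1↔2, 3↔4, ...).
Starting from "bjUnIPer": after the first operation, "BJuNipER"; after the second, "JBNupiRE".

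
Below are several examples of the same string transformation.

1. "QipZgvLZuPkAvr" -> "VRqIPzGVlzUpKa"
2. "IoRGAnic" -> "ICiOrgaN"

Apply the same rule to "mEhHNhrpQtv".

TVMeHhnHRPq

What's happening: move the last 2 characters to the front (rotate right by 2), then flip the case of every letter.
For "mEhHNhrpQtv", step one produces "tvmEhHNhrpQ"; step two turns that into "TVMeHhnHRPq".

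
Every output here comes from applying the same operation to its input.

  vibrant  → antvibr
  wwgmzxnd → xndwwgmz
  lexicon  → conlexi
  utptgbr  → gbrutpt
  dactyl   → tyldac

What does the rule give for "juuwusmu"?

smujuuwu

The pattern: move the last 3 characters to the front (rotate right by 3).
So "juuwusmu" becomes "smujuuwu".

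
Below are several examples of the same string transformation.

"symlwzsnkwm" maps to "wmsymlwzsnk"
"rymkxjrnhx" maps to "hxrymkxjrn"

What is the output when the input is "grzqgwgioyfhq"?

hqgrzqgwgioyf

The rule is to move the last 2 characters to the front (rotate right by 2).
"grzqgwgioyfhq" → "hqgrzqgwgioyf".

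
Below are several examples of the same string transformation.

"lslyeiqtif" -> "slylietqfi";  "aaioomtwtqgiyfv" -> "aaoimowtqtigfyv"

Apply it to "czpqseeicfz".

In each case the input is transformed by: swap each adjacent pair of characters (1↔2, 3↔4, ...).
For "czpqseeicfz" the result is "zcqpesiefcz".

zcqpesiefcz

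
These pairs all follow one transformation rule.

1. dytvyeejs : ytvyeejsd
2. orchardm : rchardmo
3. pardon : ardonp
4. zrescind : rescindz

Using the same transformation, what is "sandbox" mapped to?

The pattern: move the first character to the end.
On "sandbox" that produces "andboxs".

andboxs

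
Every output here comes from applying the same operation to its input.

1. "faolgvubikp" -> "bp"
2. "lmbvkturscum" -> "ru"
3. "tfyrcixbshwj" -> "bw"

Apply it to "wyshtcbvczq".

The pattern: keep one character in every 3, starting at position 2 (positions 2nd, 5th, 8th, ...), then keep only the last 2 characters.
Starting from "wyshtcbvczq": after the first operation, "ytvq"; after the second, "vq".

vq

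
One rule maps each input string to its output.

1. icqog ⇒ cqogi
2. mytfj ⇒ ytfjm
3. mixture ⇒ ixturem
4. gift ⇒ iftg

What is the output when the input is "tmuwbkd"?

Looking at the pairs, the operation is to move the first character to the end.
For "tmuwbkd" the result is "muwbkdt".

muwbkdt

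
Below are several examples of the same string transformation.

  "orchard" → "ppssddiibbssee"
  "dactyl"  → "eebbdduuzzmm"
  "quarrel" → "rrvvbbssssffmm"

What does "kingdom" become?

lljjoohheeppnn

Rule — shift every letter 1 place forward in the alphabet (wrapping around), then double every character.
Applying both steps to "kingdom": "ljohepn", then "lljjoohheeppnn".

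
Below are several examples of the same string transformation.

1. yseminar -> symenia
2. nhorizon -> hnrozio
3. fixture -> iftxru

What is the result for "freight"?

The rule is to delete the last character, then swap each adjacent pair of characters (1↔2, 3↔4, ...).
Starting from "freight": after the first operation, "freigh"; after the second, "rfiehg".

rfiehg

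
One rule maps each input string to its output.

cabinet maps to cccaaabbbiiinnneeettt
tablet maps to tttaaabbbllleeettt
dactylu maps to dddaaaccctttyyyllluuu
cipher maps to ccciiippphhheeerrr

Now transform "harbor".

hhhaaarrrbbbooorrr

The transformation: repeat every character 3 times.
For "harbor" the result is "hhhaaarrrbbbooorrr".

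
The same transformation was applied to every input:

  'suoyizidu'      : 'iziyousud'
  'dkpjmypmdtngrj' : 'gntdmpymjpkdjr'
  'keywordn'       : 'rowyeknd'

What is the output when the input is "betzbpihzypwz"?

pyzhipbztebzw

Looking at the pairs, the operation is to reverse the string, then move the first 2 characters to the end (rotate left by 2).
Working it through for "betzbpihzypwz": intermediate "zwpyzhipbzteb", final "pyzhipbztebzw".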